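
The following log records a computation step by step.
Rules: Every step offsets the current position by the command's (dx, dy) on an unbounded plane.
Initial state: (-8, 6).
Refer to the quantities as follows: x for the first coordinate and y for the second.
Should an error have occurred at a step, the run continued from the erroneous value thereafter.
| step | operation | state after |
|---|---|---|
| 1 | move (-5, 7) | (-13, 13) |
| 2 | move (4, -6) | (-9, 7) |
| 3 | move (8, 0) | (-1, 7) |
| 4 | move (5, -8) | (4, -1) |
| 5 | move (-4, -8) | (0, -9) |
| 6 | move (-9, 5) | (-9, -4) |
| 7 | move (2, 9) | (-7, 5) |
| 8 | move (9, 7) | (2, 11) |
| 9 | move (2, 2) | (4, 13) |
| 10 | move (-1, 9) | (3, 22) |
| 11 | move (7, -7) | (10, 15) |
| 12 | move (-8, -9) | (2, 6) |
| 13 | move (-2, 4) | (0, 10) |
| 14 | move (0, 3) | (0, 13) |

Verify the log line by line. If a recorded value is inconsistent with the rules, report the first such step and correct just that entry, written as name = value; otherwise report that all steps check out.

1. x = -8 + (-5) = -13, y = 6 + (7) = 13 (agrees with the log)
2. x = -13 + (4) = -9, y = 13 + (-6) = 7 (agrees with the log)
3. x = -9 + (8) = -1, y = 7 + (0) = 7 (exactly as logged)
4. x = -1 + (5) = 4, y = 7 + (-8) = -1 (exactly as logged)
5. x = 4 + (-4) = 0, y = -1 + (-8) = -9 (verified)
6. x = 0 + (-9) = -9, y = -9 + (5) = -4 (verified)
7. x = -9 + (2) = -7, y = -4 + (9) = 5 (confirmed correct)
8. x = -7 + (9) = 2, y = 5 + (7) = 12 (this is not what the log shows)
First deviation found at step 8; the corrected entry is y = 12.

step 8, y = 12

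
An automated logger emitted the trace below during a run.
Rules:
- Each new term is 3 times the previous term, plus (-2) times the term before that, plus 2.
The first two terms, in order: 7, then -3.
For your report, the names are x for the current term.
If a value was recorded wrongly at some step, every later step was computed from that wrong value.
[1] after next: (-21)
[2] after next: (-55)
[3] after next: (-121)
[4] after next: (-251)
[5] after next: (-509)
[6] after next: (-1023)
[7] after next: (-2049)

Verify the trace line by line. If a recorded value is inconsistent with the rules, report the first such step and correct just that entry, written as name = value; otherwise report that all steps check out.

step 1: x = 3*(-3) + (-2)*(7) + (2) = -21 -> no discrepancy
step 2: x = 3*(-21) + (-2)*(-3) + (2) = -55 -> agrees with the trace
step 3: x = 3*(-55) + (-2)*(-21) + (2) = -121 -> matches
step 4: x = 3*(-121) + (-2)*(-55) + (2) = -251 -> in agreement
step 5: x = 3*(-251) + (-2)*(-121) + (2) = -509 -> verified
step 6: x = 3*(-509) + (-2)*(-251) + (2) = -1023 -> no discrepancy
step 7: x = 3*(-1023) + (-2)*(-509) + (2) = -2049 -> consistent with the trace
All steps check out; nothing to correct.

no error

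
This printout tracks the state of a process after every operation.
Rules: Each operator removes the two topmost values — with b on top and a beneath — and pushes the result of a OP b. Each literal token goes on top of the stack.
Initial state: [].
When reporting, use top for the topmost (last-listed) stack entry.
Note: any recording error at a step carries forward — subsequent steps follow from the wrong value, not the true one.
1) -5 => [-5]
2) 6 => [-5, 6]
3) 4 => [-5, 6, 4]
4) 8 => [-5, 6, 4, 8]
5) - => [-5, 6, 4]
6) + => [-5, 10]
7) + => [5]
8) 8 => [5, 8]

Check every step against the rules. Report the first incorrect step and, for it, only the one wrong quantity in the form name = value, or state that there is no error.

Step 1: push -5: top = -5 — in agreement.
Step 2: push 6: top = 6 — verified.
Step 3: push 4: top = 4 — matches.
Step 4: push 8: top = 8 — no discrepancy.
Step 5: 4 - 8 = -4 — this is not what the printout shows.
Step 5 is the first one off; corrected, top = -4.

step 5, top = -4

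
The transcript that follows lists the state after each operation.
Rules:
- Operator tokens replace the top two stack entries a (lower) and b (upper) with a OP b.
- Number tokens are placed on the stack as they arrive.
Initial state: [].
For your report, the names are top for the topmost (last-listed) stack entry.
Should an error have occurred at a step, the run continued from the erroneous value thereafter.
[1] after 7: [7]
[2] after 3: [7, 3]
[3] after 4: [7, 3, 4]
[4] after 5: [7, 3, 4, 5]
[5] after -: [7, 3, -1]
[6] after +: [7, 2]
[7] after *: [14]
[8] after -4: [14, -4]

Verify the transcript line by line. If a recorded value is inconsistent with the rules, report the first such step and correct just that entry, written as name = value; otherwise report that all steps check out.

no error

1. push 7: top = 7 (same as recorded)
2. push 3: top = 3 (verified)
3. push 4: top = 4 (in agreement)
4. push 5: top = 5 (confirmed correct)
5. 4 - 5 = -1 (checks out)
6. 3 + -1 = 2 (in agreement)
7. 7 * 2 = 14 (checks out)
8. push -4: top = -4 (matches)
Nothing is out of place; the run is error-free.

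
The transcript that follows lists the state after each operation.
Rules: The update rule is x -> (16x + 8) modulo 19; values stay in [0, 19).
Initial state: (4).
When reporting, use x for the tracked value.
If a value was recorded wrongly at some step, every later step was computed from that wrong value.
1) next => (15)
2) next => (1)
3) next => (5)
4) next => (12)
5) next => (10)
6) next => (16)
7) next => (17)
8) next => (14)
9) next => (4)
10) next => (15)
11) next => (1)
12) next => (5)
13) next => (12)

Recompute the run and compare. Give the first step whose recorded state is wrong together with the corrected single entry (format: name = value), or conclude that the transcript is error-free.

Recomputing the run from the initial state:
step 1: x = 15
step 2: x = 1
step 3: x = 5
step 4: x = 12
step 5: x = 10
step 6: x = 16
step 7: x = 17
step 8: x = 14
step 9: x = 4
step 10: x = 15
step 11: x = 1
step 12: x = 5
step 13: x = 12
This matches the transcript at every step.

no error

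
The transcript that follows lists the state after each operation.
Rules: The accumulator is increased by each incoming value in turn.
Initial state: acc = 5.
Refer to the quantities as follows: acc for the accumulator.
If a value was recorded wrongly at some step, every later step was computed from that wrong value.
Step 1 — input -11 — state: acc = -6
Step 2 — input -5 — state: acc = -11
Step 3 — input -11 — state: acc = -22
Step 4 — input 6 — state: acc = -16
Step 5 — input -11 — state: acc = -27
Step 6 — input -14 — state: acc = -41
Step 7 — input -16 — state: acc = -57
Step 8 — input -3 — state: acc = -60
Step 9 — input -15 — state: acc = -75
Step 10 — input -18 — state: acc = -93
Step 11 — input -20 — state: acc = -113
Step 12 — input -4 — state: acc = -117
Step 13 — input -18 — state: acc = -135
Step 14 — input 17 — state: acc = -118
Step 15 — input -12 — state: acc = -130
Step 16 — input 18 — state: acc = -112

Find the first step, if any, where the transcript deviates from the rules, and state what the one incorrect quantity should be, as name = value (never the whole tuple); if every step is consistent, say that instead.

no error

Recomputing the run from the initial state:
step 1: acc = -6
step 2: acc = -11
step 3: acc = -22
step 4: acc = -16
step 5: acc = -27
step 6: acc = -41
step 7: acc = -57
step 8: acc = -60
step 9: acc = -75
step 10: acc = -93
step 11: acc = -113
step 12: acc = -117
step 13: acc = -135
step 14: acc = -118
step 15: acc = -130
step 16: acc = -112
This matches the transcript at every step.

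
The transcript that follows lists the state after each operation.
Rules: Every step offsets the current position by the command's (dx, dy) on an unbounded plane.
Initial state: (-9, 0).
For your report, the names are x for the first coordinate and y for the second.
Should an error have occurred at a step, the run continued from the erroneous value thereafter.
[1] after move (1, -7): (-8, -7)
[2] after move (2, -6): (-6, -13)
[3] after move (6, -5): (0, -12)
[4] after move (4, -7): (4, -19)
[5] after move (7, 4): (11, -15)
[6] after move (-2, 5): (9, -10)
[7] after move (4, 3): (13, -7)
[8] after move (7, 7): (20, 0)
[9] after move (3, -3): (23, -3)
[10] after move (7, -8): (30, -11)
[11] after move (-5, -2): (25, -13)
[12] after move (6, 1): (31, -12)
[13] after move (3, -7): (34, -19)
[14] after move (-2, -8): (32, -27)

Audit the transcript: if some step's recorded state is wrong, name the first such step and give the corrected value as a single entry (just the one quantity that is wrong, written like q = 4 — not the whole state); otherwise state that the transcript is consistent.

Recomputing the run from the initial state:
step 1: x = -8, y = -7
step 2: x = -6, y = -13
step 3: x = 0, y = -18
step 4: x = 4, y = -25
step 5: x = 11, y = -21
step 6: x = 9, y = -16
step 7: x = 13, y = -13
step 8: x = 20, y = -6
step 9: x = 23, y = -9
step 10: x = 30, y = -17
step 11: x = 25, y = -19
step 12: x = 31, y = -18
step 13: x = 34, y = -25
step 14: x = 32, y = -33
The first disagreement with the transcript is at step 3, where the value should be y = -18.

step 3, y = -18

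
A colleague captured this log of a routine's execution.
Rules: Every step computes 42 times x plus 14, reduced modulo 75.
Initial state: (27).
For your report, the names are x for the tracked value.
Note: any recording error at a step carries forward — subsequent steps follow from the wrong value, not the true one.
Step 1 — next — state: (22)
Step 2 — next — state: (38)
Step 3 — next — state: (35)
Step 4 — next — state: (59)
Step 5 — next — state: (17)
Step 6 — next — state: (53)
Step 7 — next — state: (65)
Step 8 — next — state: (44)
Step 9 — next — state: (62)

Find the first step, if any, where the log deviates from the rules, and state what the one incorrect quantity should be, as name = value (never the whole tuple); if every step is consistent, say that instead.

step 1: x = (42*27 + 14) mod 75 = 23 -> the recorded entry deviates here
The audit stops at step 1: the recorded entry is wrong and should be x = 23.

step 1, x = 23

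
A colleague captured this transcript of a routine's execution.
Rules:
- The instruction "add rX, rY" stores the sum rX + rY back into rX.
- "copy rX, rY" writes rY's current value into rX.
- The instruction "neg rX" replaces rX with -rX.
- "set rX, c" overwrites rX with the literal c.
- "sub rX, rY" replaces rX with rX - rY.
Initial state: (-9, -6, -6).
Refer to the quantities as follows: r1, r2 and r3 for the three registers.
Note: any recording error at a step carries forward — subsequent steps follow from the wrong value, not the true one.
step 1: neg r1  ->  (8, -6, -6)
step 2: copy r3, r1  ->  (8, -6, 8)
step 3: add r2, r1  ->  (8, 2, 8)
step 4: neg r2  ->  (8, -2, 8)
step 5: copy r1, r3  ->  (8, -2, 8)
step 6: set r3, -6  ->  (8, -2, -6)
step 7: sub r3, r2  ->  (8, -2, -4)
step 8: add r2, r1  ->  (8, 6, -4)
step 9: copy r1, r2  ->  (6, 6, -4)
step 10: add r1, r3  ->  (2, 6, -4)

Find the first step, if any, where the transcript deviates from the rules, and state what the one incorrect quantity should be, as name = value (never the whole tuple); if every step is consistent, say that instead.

step 1, r1 = 9

1. r1 = -(-9) = 9 (the entry is off here)
First incorrect step: 1; the correct value is r1 = 9.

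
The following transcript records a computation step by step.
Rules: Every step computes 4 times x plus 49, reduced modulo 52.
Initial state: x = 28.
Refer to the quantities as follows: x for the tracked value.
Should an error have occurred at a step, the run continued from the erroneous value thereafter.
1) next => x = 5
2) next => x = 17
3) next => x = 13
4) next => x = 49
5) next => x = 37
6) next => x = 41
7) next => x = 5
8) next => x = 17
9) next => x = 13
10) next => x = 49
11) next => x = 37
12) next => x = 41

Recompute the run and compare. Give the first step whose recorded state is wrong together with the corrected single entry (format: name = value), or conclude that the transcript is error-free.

no error

Recomputing the run from the initial state:
step 1: x = 5
step 2: x = 17
step 3: x = 13
step 4: x = 49
step 5: x = 37
step 6: x = 41
step 7: x = 5
step 8: x = 17
step 9: x = 13
step 10: x = 49
step 11: x = 37
step 12: x = 41
This matches the transcript at every step.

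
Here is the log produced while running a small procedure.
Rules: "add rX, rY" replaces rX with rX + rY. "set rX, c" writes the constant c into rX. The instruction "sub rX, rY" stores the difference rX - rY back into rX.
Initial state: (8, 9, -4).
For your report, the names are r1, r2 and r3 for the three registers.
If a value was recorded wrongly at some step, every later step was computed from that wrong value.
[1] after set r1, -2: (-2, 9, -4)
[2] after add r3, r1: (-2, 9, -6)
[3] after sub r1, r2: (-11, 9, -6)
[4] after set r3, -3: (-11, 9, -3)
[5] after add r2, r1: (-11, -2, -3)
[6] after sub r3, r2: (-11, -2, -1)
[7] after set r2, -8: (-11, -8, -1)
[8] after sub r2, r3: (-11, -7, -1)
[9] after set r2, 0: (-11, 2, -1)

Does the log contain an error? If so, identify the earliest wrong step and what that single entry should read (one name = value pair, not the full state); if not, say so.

step 9, r2 = 0

1. r1 = -2 (no discrepancy)
2. r3 = -4 + -2 = -6 (same as recorded)
3. r1 = -2 - 9 = -11 (exactly as logged)
4. r3 = -3 (agrees with the log)
5. r2 = 9 + -11 = -2 (verified)
6. r3 = -3 - -2 = -1 (no discrepancy)
7. r2 = -8 (checks out)
8. r2 = -8 - -1 = -7 (agrees with the log)
9. r2 = 0 (this is not what the log shows)
The audit stops at step 9: the recorded entry is wrong and should be r2 = 0.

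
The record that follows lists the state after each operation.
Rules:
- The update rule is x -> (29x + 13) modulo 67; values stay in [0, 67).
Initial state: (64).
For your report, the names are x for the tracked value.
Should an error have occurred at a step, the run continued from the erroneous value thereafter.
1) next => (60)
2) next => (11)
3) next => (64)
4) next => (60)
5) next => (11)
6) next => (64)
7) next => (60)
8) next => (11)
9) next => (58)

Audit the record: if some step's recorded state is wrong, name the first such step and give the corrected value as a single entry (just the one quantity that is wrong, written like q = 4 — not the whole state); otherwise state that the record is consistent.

step 9, x = 64

Step 1: x = (29*64 + 13) mod 67 = 60 — checks out.
Step 2: x = (29*60 + 13) mod 67 = 11 — exactly as logged.
Step 3: x = (29*11 + 13) mod 67 = 64 — consistent with the record.
Step 4: x = (29*64 + 13) mod 67 = 60 — in agreement.
Step 5: x = (29*60 + 13) mod 67 = 11 — confirmed correct.
Step 6: x = (29*11 + 13) mod 67 = 64 — same as recorded.
Step 7: x = (29*64 + 13) mod 67 = 60 — matches.
Step 8: x = (29*60 + 13) mod 67 = 11 — verified.
Step 9: x = (29*11 + 13) mod 67 = 64 — a discrepancy with the record.
Step 9 is the first one off; corrected, x = 64.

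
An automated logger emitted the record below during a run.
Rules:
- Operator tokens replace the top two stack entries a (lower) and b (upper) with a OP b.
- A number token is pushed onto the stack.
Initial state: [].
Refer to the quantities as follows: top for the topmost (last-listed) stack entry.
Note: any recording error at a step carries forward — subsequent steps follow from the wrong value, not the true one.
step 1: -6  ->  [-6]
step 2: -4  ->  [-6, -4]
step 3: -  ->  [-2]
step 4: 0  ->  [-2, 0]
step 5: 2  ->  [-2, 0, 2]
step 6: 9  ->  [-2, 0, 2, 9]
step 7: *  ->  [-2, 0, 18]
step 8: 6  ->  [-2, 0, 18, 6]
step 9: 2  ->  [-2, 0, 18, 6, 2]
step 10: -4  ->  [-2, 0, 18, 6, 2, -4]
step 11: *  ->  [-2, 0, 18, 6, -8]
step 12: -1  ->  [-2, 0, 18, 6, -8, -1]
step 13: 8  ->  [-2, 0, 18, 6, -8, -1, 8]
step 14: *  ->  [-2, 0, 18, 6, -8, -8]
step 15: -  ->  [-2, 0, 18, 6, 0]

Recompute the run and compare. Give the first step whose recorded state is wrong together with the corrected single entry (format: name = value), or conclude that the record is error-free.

no error

Recomputing the run from the initial state:
step 1: [-6]
step 2: [-6, -4]
step 3: [-2]
step 4: [-2, 0]
step 5: [-2, 0, 2]
step 6: [-2, 0, 2, 9]
step 7: [-2, 0, 18]
step 8: [-2, 0, 18, 6]
step 9: [-2, 0, 18, 6, 2]
step 10: [-2, 0, 18, 6, 2, -4]
step 11: [-2, 0, 18, 6, -8]
step 12: [-2, 0, 18, 6, -8, -1]
step 13: [-2, 0, 18, 6, -8, -1, 8]
step 14: [-2, 0, 18, 6, -8, -8]
step 15: [-2, 0, 18, 6, 0]
This matches the record at every step.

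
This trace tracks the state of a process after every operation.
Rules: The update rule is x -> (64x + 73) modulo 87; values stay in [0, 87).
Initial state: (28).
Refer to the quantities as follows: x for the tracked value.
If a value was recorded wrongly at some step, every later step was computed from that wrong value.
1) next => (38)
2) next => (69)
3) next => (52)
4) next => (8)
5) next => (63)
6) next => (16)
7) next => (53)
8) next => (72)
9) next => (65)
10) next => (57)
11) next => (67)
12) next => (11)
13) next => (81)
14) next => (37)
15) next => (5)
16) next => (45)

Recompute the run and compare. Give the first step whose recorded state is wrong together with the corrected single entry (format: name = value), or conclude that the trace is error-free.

Recomputing the run from the initial state:
step 1: x = 38
step 2: x = 69
step 3: x = 52
step 4: x = 8
step 5: x = 63
step 6: x = 16
step 7: x = 53
step 8: x = 72
step 9: x = 70
step 10: x = 29
step 11: x = 15
step 12: x = 76
step 13: x = 65
step 14: x = 57
step 15: x = 67
step 16: x = 11
The first disagreement with the trace is at step 9, where the value should be x = 70.

step 9, x = 70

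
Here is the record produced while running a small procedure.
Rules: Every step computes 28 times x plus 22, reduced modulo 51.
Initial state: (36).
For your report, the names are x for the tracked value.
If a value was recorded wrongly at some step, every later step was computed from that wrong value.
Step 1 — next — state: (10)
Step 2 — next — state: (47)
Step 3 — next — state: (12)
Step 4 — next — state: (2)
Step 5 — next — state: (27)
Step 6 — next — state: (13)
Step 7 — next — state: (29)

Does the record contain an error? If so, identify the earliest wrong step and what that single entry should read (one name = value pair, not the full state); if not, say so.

Recomputing the run from the initial state:
step 1: x = 10
step 2: x = 47
step 3: x = 12
step 4: x = 1
step 5: x = 50
step 6: x = 45
step 7: x = 7
The first disagreement with the record is at step 4, where the value should be x = 1.

step 4, x = 1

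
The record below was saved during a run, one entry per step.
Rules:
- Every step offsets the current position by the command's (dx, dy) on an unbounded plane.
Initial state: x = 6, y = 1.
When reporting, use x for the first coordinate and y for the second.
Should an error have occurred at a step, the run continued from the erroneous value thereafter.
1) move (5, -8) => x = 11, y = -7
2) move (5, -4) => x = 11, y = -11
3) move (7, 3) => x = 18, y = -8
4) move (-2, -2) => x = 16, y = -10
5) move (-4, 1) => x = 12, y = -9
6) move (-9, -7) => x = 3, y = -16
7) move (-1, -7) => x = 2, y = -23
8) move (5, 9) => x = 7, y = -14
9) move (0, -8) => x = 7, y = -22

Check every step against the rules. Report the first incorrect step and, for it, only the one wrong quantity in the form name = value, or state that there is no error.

Recomputing the run from the initial state:
step 1: x = 11, y = -7
step 2: x = 16, y = -11
step 3: x = 23, y = -8
step 4: x = 21, y = -10
step 5: x = 17, y = -9
step 6: x = 8, y = -16
step 7: x = 7, y = -23
step 8: x = 12, y = -14
step 9: x = 12, y = -22
The first disagreement with the record is at step 2, where the value should be x = 16.

step 2, x = 16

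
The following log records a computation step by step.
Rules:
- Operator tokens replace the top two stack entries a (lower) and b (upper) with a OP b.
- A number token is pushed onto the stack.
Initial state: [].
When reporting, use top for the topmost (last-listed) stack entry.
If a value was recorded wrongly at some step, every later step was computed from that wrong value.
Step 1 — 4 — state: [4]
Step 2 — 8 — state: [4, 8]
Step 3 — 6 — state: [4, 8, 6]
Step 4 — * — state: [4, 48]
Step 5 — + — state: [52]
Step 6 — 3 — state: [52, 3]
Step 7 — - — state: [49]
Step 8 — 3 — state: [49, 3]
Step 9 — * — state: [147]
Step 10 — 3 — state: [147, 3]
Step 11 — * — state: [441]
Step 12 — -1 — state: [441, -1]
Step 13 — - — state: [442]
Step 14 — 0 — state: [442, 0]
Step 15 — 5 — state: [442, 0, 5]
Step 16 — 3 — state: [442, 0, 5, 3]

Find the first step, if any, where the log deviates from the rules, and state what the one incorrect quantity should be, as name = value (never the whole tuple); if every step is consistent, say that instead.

no error

1. push 4: top = 4 (same as recorded)
2. push 8: top = 8 (in agreement)
3. push 6: top = 6 (exactly as logged)
4. 8 * 6 = 48 (exactly as logged)
5. 4 + 48 = 52 (verified)
6. push 3: top = 3 (checks out)
7. 52 - 3 = 49 (consistent with the log)
8. push 3: top = 3 (matches)
9. 49 * 3 = 147 (verified)
10. push 3: top = 3 (in agreement)
11. 147 * 3 = 441 (no discrepancy)
12. push -1: top = -1 (same as recorded)
13. 441 - -1 = 442 (matches)
14. push 0: top = 0 (consistent with the log)
15. push 5: top = 5 (consistent with the log)
16. push 3: top = 3 (confirmed correct)
No step deviates from the rules.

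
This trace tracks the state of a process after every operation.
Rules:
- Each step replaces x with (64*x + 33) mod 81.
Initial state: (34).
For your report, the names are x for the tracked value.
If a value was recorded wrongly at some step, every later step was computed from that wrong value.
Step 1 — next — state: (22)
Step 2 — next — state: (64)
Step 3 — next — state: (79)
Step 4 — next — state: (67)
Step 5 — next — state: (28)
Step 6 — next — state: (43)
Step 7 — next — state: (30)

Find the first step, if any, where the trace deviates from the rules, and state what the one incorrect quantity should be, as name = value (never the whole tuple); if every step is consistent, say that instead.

Recomputing the run from the initial state:
step 1: x = 22
step 2: x = 64
step 3: x = 79
step 4: x = 67
step 5: x = 28
step 6: x = 43
step 7: x = 31
The first disagreement with the trace is at step 7, where the value should be x = 31.

step 7, x = 31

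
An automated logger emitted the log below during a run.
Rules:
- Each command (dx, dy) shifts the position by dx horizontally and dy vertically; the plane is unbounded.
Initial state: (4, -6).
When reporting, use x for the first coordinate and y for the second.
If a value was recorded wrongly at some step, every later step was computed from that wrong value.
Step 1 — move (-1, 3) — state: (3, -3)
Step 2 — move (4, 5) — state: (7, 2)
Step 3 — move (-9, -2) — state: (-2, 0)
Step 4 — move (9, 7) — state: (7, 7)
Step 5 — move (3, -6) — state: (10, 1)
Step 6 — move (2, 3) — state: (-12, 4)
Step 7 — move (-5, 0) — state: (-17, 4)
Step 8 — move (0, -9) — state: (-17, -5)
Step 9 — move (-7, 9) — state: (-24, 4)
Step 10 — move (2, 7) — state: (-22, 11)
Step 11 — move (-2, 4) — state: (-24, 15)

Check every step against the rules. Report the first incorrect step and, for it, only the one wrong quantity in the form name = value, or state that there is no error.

Recomputing the run from the initial state:
step 1: x = 3, y = -3
step 2: x = 7, y = 2
step 3: x = -2, y = 0
step 4: x = 7, y = 7
step 5: x = 10, y = 1
step 6: x = 12, y = 4
step 7: x = 7, y = 4
step 8: x = 7, y = -5
step 9: x = 0, y = 4
step 10: x = 2, y = 11
step 11: x = 0, y = 15
The first disagreement with the log is at step 6, where the value should be x = 12.

step 6, x = 12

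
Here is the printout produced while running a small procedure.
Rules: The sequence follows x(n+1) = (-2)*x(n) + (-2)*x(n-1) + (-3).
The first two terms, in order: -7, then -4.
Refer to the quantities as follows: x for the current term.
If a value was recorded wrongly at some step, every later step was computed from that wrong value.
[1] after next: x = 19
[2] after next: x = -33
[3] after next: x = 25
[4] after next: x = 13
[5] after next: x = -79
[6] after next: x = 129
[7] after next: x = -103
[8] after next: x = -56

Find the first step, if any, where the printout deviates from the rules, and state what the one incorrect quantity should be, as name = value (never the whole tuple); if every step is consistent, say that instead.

step 8, x = -55

step 1: x = -2*(-4) + (-2)*(-7) + (-3) = 19 -> verified
step 2: x = -2*(19) + (-2)*(-4) + (-3) = -33 -> same as recorded
step 3: x = -2*(-33) + (-2)*(19) + (-3) = 25 -> exactly as logged
step 4: x = -2*(25) + (-2)*(-33) + (-3) = 13 -> checks out
step 5: x = -2*(13) + (-2)*(25) + (-3) = -79 -> no discrepancy
step 6: x = -2*(-79) + (-2)*(13) + (-3) = 129 -> verified
step 7: x = -2*(129) + (-2)*(-79) + (-3) = -103 -> checks out
step 8: x = -2*(-103) + (-2)*(129) + (-3) = -55 -> a discrepancy with the printout
So the first discrepancy is step 8, where the right value is x = -55.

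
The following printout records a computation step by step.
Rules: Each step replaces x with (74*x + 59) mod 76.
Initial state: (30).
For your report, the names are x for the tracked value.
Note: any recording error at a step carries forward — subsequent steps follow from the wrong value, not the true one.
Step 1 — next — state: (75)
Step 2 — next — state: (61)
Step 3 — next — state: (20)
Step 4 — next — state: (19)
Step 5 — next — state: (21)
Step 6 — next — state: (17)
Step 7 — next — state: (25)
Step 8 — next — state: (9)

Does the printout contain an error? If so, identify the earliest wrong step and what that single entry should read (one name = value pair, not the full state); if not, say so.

step 3, x = 13

Recomputing the run from the initial state:
step 1: x = 75
step 2: x = 61
step 3: x = 13
step 4: x = 33
step 5: x = 69
step 6: x = 73
step 7: x = 65
step 8: x = 5
The first disagreement with the printout is at step 3, where the value should be x = 13.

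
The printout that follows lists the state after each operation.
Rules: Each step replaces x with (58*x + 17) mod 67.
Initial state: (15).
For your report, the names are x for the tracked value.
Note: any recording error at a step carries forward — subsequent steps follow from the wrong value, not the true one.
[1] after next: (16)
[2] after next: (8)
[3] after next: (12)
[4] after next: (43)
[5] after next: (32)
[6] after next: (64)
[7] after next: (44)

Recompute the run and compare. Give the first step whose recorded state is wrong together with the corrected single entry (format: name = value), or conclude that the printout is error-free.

step 2, x = 7

Recomputing the run from the initial state:
step 1: x = 16
step 2: x = 7
step 3: x = 21
step 4: x = 29
step 5: x = 24
step 6: x = 2
step 7: x = 66
The first disagreement with the printout is at step 2, where the value should be x = 7.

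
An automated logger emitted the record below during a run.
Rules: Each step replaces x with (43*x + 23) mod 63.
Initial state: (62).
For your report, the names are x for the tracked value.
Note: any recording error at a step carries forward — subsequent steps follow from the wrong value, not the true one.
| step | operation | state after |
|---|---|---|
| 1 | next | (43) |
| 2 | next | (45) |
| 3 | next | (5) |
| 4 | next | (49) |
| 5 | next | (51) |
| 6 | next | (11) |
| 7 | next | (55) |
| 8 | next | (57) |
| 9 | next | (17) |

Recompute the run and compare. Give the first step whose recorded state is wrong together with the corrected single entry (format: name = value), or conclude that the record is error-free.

no error

Recomputing the run from the initial state:
step 1: x = 43
step 2: x = 45
step 3: x = 5
step 4: x = 49
step 5: x = 51
step 6: x = 11
step 7: x = 55
step 8: x = 57
step 9: x = 17
This matches the record at every step.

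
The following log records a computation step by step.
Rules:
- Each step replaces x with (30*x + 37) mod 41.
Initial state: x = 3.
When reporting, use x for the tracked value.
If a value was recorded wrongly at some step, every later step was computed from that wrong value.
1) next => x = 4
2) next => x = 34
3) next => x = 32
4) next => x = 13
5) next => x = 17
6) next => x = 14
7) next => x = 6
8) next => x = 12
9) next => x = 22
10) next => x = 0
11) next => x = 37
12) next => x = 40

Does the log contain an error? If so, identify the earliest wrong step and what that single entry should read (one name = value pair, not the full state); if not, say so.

step 9, x = 28

1. x = (30*3 + 37) mod 41 = 4 (matches)
2. x = (30*4 + 37) mod 41 = 34 (confirmed correct)
3. x = (30*34 + 37) mod 41 = 32 (agrees with the log)
4. x = (30*32 + 37) mod 41 = 13 (verified)
5. x = (30*13 + 37) mod 41 = 17 (checks out)
6. x = (30*17 + 37) mod 41 = 14 (in agreement)
7. x = (30*14 + 37) mod 41 = 6 (exactly as logged)
8. x = (30*6 + 37) mod 41 = 12 (exactly as logged)
9. x = (30*12 + 37) mod 41 = 28 (the recorded entry deviates here)
Step 9 is the first one off; corrected, x = 28.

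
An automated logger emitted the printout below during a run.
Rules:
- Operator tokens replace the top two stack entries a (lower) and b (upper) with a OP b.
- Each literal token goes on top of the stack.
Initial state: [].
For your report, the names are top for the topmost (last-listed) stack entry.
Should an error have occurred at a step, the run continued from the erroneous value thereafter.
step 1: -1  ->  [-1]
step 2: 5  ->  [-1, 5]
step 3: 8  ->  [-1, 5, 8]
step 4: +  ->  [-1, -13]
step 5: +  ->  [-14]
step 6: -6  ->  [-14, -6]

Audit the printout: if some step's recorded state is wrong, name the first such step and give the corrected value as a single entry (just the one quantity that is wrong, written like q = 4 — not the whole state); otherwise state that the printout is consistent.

step 4, top = 13

step 1: push -1: top = -1 -> exactly as logged
step 2: push 5: top = 5 -> exactly as logged
step 3: push 8: top = 8 -> agrees with the printout
step 4: 5 + 8 = 13 -> the printout has a different value
Conclusion: step 4 carries the first error; the entry should be top = 13.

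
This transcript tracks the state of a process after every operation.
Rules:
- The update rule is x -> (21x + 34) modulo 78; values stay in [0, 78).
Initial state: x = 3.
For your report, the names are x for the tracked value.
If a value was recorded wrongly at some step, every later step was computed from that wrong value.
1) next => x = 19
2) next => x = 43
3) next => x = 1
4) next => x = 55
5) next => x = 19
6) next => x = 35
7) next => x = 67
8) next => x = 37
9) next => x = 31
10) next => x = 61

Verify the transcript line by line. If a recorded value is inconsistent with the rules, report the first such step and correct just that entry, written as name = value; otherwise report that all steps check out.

step 6, x = 43

Recomputing the run from the initial state:
step 1: x = 19
step 2: x = 43
step 3: x = 1
step 4: x = 55
step 5: x = 19
step 6: x = 43
step 7: x = 1
step 8: x = 55
step 9: x = 19
step 10: x = 43
The first disagreement with the transcript is at step 6, where the value should be x = 43.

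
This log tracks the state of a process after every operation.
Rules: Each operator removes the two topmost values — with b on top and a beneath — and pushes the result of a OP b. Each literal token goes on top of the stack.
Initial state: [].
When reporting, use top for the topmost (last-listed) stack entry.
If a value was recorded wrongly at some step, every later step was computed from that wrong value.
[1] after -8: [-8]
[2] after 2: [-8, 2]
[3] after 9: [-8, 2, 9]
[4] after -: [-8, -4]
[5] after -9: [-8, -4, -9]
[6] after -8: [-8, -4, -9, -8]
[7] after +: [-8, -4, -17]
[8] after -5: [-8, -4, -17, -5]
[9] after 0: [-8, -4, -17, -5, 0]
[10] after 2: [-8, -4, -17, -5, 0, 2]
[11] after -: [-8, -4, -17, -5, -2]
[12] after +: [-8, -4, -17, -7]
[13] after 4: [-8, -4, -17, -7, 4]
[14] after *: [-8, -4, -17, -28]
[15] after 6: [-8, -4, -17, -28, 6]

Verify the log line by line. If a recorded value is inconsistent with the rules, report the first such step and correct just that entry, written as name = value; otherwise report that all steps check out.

step 4, top = -7

1. push -8: top = -8 (in agreement)
2. push 2: top = 2 (confirmed correct)
3. push 9: top = 9 (matches)
4. 2 - 9 = -7 (first mismatch against the log)
First incorrect step: 4; the correct value is top = -7.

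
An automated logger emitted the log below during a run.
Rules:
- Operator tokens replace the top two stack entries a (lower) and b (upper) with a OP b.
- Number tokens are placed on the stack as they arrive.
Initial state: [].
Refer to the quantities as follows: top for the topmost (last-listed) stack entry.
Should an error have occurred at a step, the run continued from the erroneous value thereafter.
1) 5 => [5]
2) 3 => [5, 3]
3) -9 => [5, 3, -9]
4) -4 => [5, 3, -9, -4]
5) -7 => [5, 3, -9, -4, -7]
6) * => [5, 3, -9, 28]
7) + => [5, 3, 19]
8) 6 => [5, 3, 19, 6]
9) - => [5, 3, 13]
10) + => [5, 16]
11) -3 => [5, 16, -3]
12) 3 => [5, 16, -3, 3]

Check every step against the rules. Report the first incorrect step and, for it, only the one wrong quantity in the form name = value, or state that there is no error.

no error

1. push 5: top = 5 (in agreement)
2. push 3: top = 3 (checks out)
3. push -9: top = -9 (checks out)
4. push -4: top = -4 (no discrepancy)
5. push -7: top = -7 (matches)
6. -4 * -7 = 28 (same as recorded)
7. -9 + 28 = 19 (in agreement)
8. push 6: top = 6 (consistent with the log)
9. 19 - 6 = 13 (same as recorded)
10. 3 + 13 = 16 (matches)
11. push -3: top = -3 (in agreement)
12. push 3: top = 3 (confirmed correct)
The whole run recomputes cleanly — no discrepancies.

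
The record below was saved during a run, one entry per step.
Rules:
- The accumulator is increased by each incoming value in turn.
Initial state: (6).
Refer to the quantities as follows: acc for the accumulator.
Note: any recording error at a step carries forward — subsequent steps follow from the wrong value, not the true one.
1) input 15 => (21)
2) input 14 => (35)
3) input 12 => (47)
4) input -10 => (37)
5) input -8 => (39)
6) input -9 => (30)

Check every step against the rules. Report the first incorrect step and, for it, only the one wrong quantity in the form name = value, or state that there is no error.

Recomputing the run from the initial state:
step 1: acc = 21
step 2: acc = 35
step 3: acc = 47
step 4: acc = 37
step 5: acc = 29
step 6: acc = 20
The first disagreement with the record is at step 5, where the value should be acc = 29.

step 5, acc = 29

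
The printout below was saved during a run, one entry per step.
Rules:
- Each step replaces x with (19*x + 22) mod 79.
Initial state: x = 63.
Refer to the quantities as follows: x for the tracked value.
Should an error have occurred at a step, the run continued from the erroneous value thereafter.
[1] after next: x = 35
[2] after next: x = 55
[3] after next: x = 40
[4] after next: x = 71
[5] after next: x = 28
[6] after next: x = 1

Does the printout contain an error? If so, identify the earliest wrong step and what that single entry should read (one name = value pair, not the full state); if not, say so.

Recomputing the run from the initial state:
step 1: x = 34
step 2: x = 36
step 3: x = 74
step 4: x = 6
step 5: x = 57
step 6: x = 78
The first disagreement with the printout is at step 1, where the value should be x = 34.

step 1, x = 34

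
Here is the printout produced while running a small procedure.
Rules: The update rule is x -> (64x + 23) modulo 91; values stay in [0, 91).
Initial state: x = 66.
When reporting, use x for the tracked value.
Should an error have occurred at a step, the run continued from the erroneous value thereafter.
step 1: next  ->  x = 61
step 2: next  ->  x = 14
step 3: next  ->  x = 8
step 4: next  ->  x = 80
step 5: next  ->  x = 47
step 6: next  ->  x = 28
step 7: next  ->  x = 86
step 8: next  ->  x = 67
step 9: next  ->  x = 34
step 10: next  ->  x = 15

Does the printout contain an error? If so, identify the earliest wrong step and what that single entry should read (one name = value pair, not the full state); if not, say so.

step 3, x = 9

Recomputing the run from the initial state:
step 1: x = 61
step 2: x = 14
step 3: x = 9
step 4: x = 53
step 5: x = 48
step 6: x = 1
step 7: x = 87
step 8: x = 40
step 9: x = 35
step 10: x = 79
The first disagreement with the printout is at step 3, where the value should be x = 9.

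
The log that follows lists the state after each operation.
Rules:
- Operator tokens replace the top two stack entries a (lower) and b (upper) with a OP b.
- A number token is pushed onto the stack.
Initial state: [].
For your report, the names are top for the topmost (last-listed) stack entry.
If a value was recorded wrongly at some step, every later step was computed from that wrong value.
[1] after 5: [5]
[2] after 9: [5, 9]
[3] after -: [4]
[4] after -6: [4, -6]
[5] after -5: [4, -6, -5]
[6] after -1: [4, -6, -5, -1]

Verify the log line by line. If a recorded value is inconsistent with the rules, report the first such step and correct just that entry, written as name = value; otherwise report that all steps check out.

step 3, top = -4

1. push 5: top = 5 (checks out)
2. push 9: top = 9 (in agreement)
3. 5 - 9 = -4 (the log disagrees here)
Conclusion: step 3 carries the first error; the entry should be top = -4.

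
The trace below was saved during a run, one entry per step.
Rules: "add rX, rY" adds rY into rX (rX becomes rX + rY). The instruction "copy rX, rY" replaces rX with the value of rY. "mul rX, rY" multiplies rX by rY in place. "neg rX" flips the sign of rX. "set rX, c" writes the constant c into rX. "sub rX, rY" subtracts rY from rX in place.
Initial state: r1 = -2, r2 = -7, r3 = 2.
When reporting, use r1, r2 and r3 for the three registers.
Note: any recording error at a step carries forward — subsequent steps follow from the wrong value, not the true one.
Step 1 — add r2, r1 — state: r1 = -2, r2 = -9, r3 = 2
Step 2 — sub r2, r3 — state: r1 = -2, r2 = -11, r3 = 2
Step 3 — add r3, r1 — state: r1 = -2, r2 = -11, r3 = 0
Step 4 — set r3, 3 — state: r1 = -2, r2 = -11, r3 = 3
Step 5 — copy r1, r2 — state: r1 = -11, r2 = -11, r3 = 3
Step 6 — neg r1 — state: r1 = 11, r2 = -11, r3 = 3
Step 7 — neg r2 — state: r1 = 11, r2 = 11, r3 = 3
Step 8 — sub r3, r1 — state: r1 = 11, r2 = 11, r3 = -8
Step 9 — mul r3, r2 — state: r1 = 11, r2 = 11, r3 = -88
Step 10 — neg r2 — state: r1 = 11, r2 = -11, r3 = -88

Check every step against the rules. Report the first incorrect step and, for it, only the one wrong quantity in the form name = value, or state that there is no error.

Recomputing the run from the initial state:
step 1: r1 = -2, r2 = -9, r3 = 2
step 2: r1 = -2, r2 = -11, r3 = 2
step 3: r1 = -2, r2 = -11, r3 = 0
step 4: r1 = -2, r2 = -11, r3 = 3
step 5: r1 = -11, r2 = -11, r3 = 3
step 6: r1 = 11, r2 = -11, r3 = 3
step 7: r1 = 11, r2 = 11, r3 = 3
step 8: r1 = 11, r2 = 11, r3 = -8
step 9: r1 = 11, r2 = 11, r3 = -88
step 10: r1 = 11, r2 = -11, r3 = -88
This matches the trace at every step.

no error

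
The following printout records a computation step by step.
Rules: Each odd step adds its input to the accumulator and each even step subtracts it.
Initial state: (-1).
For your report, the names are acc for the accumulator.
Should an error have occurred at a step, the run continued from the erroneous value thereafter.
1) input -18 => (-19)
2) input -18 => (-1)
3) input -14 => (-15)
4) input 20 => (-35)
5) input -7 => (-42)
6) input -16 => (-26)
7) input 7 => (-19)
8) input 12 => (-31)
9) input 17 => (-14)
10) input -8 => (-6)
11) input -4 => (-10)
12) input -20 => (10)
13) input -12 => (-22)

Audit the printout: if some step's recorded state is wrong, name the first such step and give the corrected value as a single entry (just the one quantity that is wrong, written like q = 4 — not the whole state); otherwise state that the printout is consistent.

step 13, acc = -2

Recomputing the run from the initial state:
step 1: acc = -19
step 2: acc = -1
step 3: acc = -15
step 4: acc = -35
step 5: acc = -42
step 6: acc = -26
step 7: acc = -19
step 8: acc = -31
step 9: acc = -14
step 10: acc = -6
step 11: acc = -10
step 12: acc = 10
step 13: acc = -2
The first disagreement with the printout is at step 13, where the value should be acc = -2.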